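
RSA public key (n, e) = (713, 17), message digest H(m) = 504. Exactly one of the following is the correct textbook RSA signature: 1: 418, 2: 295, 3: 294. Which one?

Candidate 1: Squares mod 713: 418^1≡418, 418^2≡39, 418^4≡95, 418^8≡469, 418^16≡357; 17 = 16 + 1, so 418^17 ≡ 357·418 ≡ 209 (mod 713)
Candidate 2: Squares mod 713: 295^1≡295, 295^2≡39, 295^4≡95, 295^8≡469, 295^16≡357; 17 = 16 + 1, so 295^17 ≡ 357·295 ≡ 504 (mod 713)
  → matches H(m) = 504
Candidate 3: Squares mod 713: 294^1≡294, 294^2≡163, 294^4≡188, 294^8≡407, 294^16≡233; 17 = 16 + 1, so 294^17 ≡ 233·294 ≡ 54 (mod 713)

2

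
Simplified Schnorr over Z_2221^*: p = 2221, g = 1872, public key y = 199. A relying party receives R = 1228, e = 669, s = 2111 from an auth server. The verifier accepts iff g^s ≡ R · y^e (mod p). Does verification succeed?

fails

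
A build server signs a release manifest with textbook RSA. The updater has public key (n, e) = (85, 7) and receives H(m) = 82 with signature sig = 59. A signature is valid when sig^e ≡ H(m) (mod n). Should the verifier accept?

reject

sig^2 ≡ 59^2 = 3481 ≡ 81
sig^4 ≡ 81^2 = 6561 ≡ 16
7 = 4 + 2 + 1, so sig^7 ≡ 16·81·59 ≡ 49 (mod 85)
sig^7 mod 85 = 49, but H(m) = 82.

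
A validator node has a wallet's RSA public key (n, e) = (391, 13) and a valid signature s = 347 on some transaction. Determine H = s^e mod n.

s^13 mod 391 = 142

142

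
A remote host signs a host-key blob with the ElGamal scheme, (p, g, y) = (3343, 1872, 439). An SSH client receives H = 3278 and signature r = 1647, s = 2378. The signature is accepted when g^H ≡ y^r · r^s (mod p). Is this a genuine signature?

genuine

Left side g^H mod p:
1872^2 = 3504384 ≡ 920
1872^4 ≡ 920^2 = 846400 ≡ 621
1872^8 ≡ 621^2 = 385641 ≡ 1196
1872^16 ≡ 1196^2 = 1430416 ≡ 2955
1872^32 ≡ 2955^2 = 8732025 ≡ 109
1872^64 ≡ 109^2 = 11881 ≡ 1852
1872^128 ≡ 1852^2 = 3429904 ≡ 3329
1872^256 ≡ 3329^2 = 11082241 ≡ 196
1872^512 ≡ 196^2 = 38416 ≡ 1643
1872^1024 ≡ 1643^2 = 2699449 ≡ 1648
1872^2048 ≡ 1648^2 = 2715904 ≡ 1388
3278 = 2048 + 1024 + 128 + 64 + 8 + 4 + 2, so 1872^3278 ≡ 1388·1648·3329·1852·1196·621·920 ≡ 1778 (mod 3343)
Right side y^r · r^s mod p:
439^2 = 192721 ≡ 2170
439^4 ≡ 2170^2 = 4708900 ≡ 1956
439^8 ≡ 1956^2 = 3825936 ≡ 1544
439^16 ≡ 1544^2 = 2383936 ≡ 377
439^32 ≡ 377^2 = 142129 ≡ 1723
439^64 ≡ 1723^2 = 2968729 ≡ 145
439^128 ≡ 145^2 = 21025 ≡ 967
439^256 ≡ 967^2 = 935089 ≡ 2392
439^512 ≡ 2392^2 = 5721664 ≡ 1791
439^1024 ≡ 1791^2 = 3207681 ≡ 1744
1647 = 1024 + 512 + 64 + 32 + 8 + 4 + 2 + 1, so 439^1647 ≡ 1744·1791·145·1723·1544·1956·2170·439 ≡ 387 (mod 3343)
1647^2 = 2712609 ≡ 1436
1647^4 ≡ 1436^2 = 2062096 ≡ 2808
1647^8 ≡ 2808^2 = 7884864 ≡ 2070
1647^16 ≡ 2070^2 = 4284900 ≡ 2517
1647^32 ≡ 2517^2 = 6335289 ≡ 304
1647^64 ≡ 304^2 = 92416 ≡ 2155
1647^128 ≡ 2155^2 = 4644025 ≡ 598
1647^256 ≡ 598^2 = 357604 ≡ 3246
1647^512 ≡ 3246^2 = 10536516 ≡ 2723
1647^1024 ≡ 2723^2 = 7414729 ≡ 3298
1647^2048 ≡ 3298^2 = 10876804 ≡ 2025
2378 = 2048 + 256 + 64 + 8 + 2, so 1647^2378 ≡ 2025·3246·2155·2070·1436 ≡ 3123 (mod 3343)
387·3123 = 1208601 ≡ 1778 (mod 3343)
1778 ≡ 1778 (mod 3343), so the signature is genuine.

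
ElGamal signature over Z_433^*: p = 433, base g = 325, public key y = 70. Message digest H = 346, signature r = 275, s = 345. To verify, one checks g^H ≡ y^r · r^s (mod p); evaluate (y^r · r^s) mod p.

70^2 = 4900 ≡ 137
70^4 ≡ 137^2 = 18769 ≡ 150
70^8 ≡ 150^2 = 22500 ≡ 417
70^16 ≡ 417^2 = 173889 ≡ 256
70^32 ≡ 256^2 = 65536 ≡ 153
70^64 ≡ 153^2 = 23409 ≡ 27
70^128 ≡ 27^2 = 729 ≡ 296
70^256 ≡ 296^2 = 87616 ≡ 150
275 = 256 + 16 + 2 + 1, so 70^275 ≡ 150·256·137·70 ≡ 325 (mod 433)
275^2 = 75625 ≡ 283
275^4 ≡ 283^2 = 80089 ≡ 417
275^8 ≡ 417^2 = 173889 ≡ 256
275^16 ≡ 256^2 = 65536 ≡ 153
275^32 ≡ 153^2 = 23409 ≡ 27
275^64 ≡ 27^2 = 729 ≡ 296
275^128 ≡ 296^2 = 87616 ≡ 150
275^256 ≡ 150^2 = 22500 ≡ 417
345 = 256 + 64 + 16 + 8 + 1, so 275^345 ≡ 417·296·153·256·275 ≡ 115 (mod 433)
y^r · r^s ≡ 325·115 = 37375 ≡ 137 (mod 433)

137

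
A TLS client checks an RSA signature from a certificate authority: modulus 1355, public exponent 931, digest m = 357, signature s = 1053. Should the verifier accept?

s^2 ≡ 1053^2 = 1108809 ≡ 419
s^4 ≡ 419^2 = 175561 ≡ 766
s^8 ≡ 766^2 = 586756 ≡ 41
s^16 ≡ 41^2 = 1681 ≡ 326
s^32 ≡ 326^2 = 106276 ≡ 586
s^64 ≡ 586^2 = 343396 ≡ 581
s^128 ≡ 581^2 = 337561 ≡ 166
s^256 ≡ 166^2 = 27556 ≡ 456
s^512 ≡ 456^2 = 207936 ≡ 621
931 = 512 + 256 + 128 + 32 + 2 + 1, so s^931 ≡ 621·456·166·586·419·1053 ≡ 357 (mod 1355)
357 = m, so the signature checks out.

accept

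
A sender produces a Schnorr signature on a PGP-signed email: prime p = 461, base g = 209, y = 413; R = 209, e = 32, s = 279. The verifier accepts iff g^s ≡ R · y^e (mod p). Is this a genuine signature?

g^s mod p:
209^2 = 43681 ≡ 347
209^4 ≡ 347^2 = 120409 ≡ 88
209^8 ≡ 88^2 = 7744 ≡ 368
209^16 ≡ 368^2 = 135424 ≡ 351
209^32 ≡ 351^2 = 123201 ≡ 114
209^64 ≡ 114^2 = 12996 ≡ 88
209^128 ≡ 88^2 = 7744 ≡ 368
209^256 ≡ 368^2 = 135424 ≡ 351
279 = 256 + 16 + 4 + 2 + 1, so 209^279 ≡ 351·351·88·347·209 ≡ 75 (mod 461)
R · y^e mod p:
413^2 = 170569 ≡ 460
413^4 ≡ 460^2 = 211600 ≡ 1
413^8 ≡ 1^2 = 1
413^16 ≡ 1^2 = 1
413^32 ≡ 1^2 = 1
209·1 = 209 ≡ 209 (mod 461)
75 ≠ 209; the check fails.

forged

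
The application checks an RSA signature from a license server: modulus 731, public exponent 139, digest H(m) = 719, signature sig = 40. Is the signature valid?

sig^2 ≡ 40^2 = 1600 ≡ 138
sig^4 ≡ 138^2 = 19044 ≡ 38
sig^8 ≡ 38^2 = 1444 ≡ 713
sig^16 ≡ 713^2 = 508369 ≡ 324
sig^32 ≡ 324^2 = 104976 ≡ 443
sig^64 ≡ 443^2 = 196249 ≡ 341
sig^128 ≡ 341^2 = 116281 ≡ 52
139 = 128 + 8 + 2 + 1, so sig^139 ≡ 52·713·138·40 ≡ 719 (mod 731)
719 = H(m), so the signature checks out.

valid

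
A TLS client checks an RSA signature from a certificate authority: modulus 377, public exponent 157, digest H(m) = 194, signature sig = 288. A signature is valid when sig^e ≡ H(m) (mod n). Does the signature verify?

does not verify

sig^2 ≡ 288^2 = 82944 ≡ 4
sig^4 ≡ 4^2 = 16
sig^8 ≡ 16^2 = 256
sig^16 ≡ 256^2 = 65536 ≡ 315
sig^32 ≡ 315^2 = 99225 ≡ 74
sig^64 ≡ 74^2 = 5476 ≡ 198
sig^128 ≡ 198^2 = 39204 ≡ 373
157 = 128 + 16 + 8 + 4 + 1, so sig^157 ≡ 373·315·256·16·288 ≡ 327 (mod 377)
327 ≠ 194, so verification fails.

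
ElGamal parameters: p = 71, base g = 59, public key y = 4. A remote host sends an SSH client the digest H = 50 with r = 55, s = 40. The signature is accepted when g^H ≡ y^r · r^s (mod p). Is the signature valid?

Left side g^H mod p:
59^2 = 3481 ≡ 2
59^4 ≡ 2^2 = 4
59^8 ≡ 4^2 = 16
59^16 ≡ 16^2 = 256 ≡ 43
59^32 ≡ 43^2 = 1849 ≡ 3
50 = 32 + 16 + 2, so 59^50 ≡ 3·43·2 ≡ 45 (mod 71)
Right side y^r · r^s mod p:
4^2 = 16
4^4 ≡ 16^2 = 256 ≡ 43
4^8 ≡ 43^2 = 1849 ≡ 3
4^16 ≡ 3^2 = 9
4^32 ≡ 9^2 = 81 ≡ 10
55 = 32 + 16 + 4 + 2 + 1, so 4^55 ≡ 10·9·43·16·4 ≡ 32 (mod 71)
55^2 = 3025 ≡ 43
55^4 ≡ 43^2 = 1849 ≡ 3
55^8 ≡ 3^2 = 9
55^16 ≡ 9^2 = 81 ≡ 10
55^32 ≡ 10^2 = 100 ≡ 29
40 = 32 + 8, so 55^40 ≡ 29·9 ≡ 48 (mod 71)
32·48 = 1536 ≡ 45 (mod 71)
45 ≡ 45 (mod 71), so the signature is genuine.

valid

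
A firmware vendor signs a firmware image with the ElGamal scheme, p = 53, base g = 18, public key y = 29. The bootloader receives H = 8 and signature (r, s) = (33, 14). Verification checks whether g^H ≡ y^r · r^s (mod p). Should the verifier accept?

accept

Left side g^H mod p:
18^2 = 324 ≡ 6
18^4 ≡ 6^2 = 36
18^8 ≡ 36^2 = 1296 ≡ 24
Right side y^r · r^s mod p:
29^2 = 841 ≡ 46
29^4 ≡ 46^2 = 2116 ≡ 49
29^8 ≡ 49^2 = 2401 ≡ 16
29^16 ≡ 16^2 = 256 ≡ 44
29^32 ≡ 44^2 = 1936 ≡ 28
33 = 32 + 1, so 29^33 ≡ 28·29 ≡ 17 (mod 53)
33^2 = 1089 ≡ 29
33^4 ≡ 29^2 = 841 ≡ 46
33^8 ≡ 46^2 = 2116 ≡ 49
14 = 8 + 4 + 2, so 33^14 ≡ 49·46·29 ≡ 17 (mod 53)
17·17 = 289 ≡ 24 (mod 53)
24 ≡ 24 (mod 53), so the signature is genuine.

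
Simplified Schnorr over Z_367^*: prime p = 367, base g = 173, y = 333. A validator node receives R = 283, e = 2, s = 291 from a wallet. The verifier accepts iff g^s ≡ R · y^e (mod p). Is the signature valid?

g^s mod p:
Squares mod 367: 173^1≡173, 173^2≡202, 173^4≡67, 173^8≡85, 173^16≡252, 173^32≡13, 173^64≡169, 173^128≡302, 173^256≡188
291 = 256 + 32 + 2 + 1, so 173^291 ≡ 188·13·202·173 ≡ 151 (mod 367)
R · y^e mod p:
Squares mod 367: 333^1≡333, 333^2≡55
333^2 ≡ 55 (mod 367)
283·55 = 15565 ≡ 151 (mod 367)
151 ≡ 151 (mod 367); signature holds.

valid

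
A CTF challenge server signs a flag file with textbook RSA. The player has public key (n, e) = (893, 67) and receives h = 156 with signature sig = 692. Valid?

sig^2 ≡ 692^2 = 478864 ≡ 216
sig^4 ≡ 216^2 = 46656 ≡ 220
sig^8 ≡ 220^2 = 48400 ≡ 178
sig^16 ≡ 178^2 = 31684 ≡ 429
sig^32 ≡ 429^2 = 184041 ≡ 83
sig^64 ≡ 83^2 = 6889 ≡ 638
67 = 64 + 2 + 1, so sig^67 ≡ 638·216·692 ≡ 559 (mod 893)
The recovered value 559 does not match the digest 156.

no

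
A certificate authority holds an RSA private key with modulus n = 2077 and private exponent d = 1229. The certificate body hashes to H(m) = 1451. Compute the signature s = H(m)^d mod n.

(H(m))^2 ≡ 1451^2 = 2105401 ≡ 1400
(H(m))^4 ≡ 1400^2 = 1960000 ≡ 1389
(H(m))^8 ≡ 1389^2 = 1929321 ≡ 1865
(H(m))^16 ≡ 1865^2 = 3478225 ≡ 1327
(H(m))^32 ≡ 1327^2 = 1760929 ≡ 1710
(H(m))^64 ≡ 1710^2 = 2924100 ≡ 1761
(H(m))^128 ≡ 1761^2 = 3101121 ≡ 160
(H(m))^256 ≡ 160^2 = 25600 ≡ 676
(H(m))^512 ≡ 676^2 = 456976 ≡ 36
(H(m))^1024 ≡ 36^2 = 1296
1229 = 1024 + 128 + 64 + 8 + 4 + 1, so (H(m))^1229 ≡ 1296·160·1761·1865·1389·1451 ≡ 346 (mod 2077)

346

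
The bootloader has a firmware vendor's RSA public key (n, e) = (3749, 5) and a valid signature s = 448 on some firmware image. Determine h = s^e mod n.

3547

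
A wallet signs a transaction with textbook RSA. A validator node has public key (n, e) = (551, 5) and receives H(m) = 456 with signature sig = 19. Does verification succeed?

passes

sig^2 ≡ 19^2 = 361
sig^4 ≡ 361^2 = 130321 ≡ 285
5 = 4 + 1, so sig^5 ≡ 285·19 ≡ 456 (mod 551)
Since 456 equals the digest 456, verification succeeds.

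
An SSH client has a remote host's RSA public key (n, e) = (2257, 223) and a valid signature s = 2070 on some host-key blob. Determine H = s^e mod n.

2055

s^2 ≡ 2070^2 = 4284900 ≡ 1114
s^4 ≡ 1114^2 = 1240996 ≡ 1903
s^8 ≡ 1903^2 = 3621409 ≡ 1181
s^16 ≡ 1181^2 = 1394761 ≡ 2192
s^32 ≡ 2192^2 = 4804864 ≡ 1968
s^64 ≡ 1968^2 = 3873024 ≡ 12
s^128 ≡ 12^2 = 144
223 = 128 + 64 + 16 + 8 + 4 + 2 + 1, so s^223 ≡ 144·12·2192·1181·1903·1114·2070 ≡ 2055 (mod 2257)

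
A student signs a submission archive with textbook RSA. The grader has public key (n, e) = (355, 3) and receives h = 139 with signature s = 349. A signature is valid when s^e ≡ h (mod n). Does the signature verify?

verifies

Squares mod 355: s^1≡349, s^2≡36
3 = 2 + 1, so s^3 ≡ 36·349 ≡ 139 (mod 355)
s^3 mod 355 = 139 matches h.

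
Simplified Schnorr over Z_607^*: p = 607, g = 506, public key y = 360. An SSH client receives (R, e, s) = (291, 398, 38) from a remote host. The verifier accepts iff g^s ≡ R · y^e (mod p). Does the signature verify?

does not verify

g^s mod p:
506^2 = 256036 ≡ 489
506^4 ≡ 489^2 = 239121 ≡ 570
506^8 ≡ 570^2 = 324900 ≡ 155
506^16 ≡ 155^2 = 24025 ≡ 352
506^32 ≡ 352^2 = 123904 ≡ 76
38 = 32 + 4 + 2, so 506^38 ≡ 76·570·489 ≡ 394 (mod 607)
R · y^e mod p:
360^2 = 129600 ≡ 309
360^4 ≡ 309^2 = 95481 ≡ 182
360^8 ≡ 182^2 = 33124 ≡ 346
360^16 ≡ 346^2 = 119716 ≡ 137
360^32 ≡ 137^2 = 18769 ≡ 559
360^64 ≡ 559^2 = 312481 ≡ 483
360^128 ≡ 483^2 = 233289 ≡ 201
360^256 ≡ 201^2 = 40401 ≡ 339
398 = 256 + 128 + 8 + 4 + 2, so 360^398 ≡ 339·201·346·182·309 ≡ 550 (mod 607)
291·550 = 160050 ≡ 409 (mod 607)
394 ≠ 409; the check fails.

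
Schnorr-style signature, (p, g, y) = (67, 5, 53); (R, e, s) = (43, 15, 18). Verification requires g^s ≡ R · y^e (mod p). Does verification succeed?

g^s mod p:
5^2 = 25
5^4 ≡ 25^2 = 625 ≡ 22
5^8 ≡ 22^2 = 484 ≡ 15
5^16 ≡ 15^2 = 225 ≡ 24
18 = 16 + 2, so 5^18 ≡ 24·25 ≡ 64 (mod 67)
R · y^e mod p:
53^2 = 2809 ≡ 62
53^4 ≡ 62^2 = 3844 ≡ 25
53^8 ≡ 25^2 = 625 ≡ 22
15 = 8 + 4 + 2 + 1, so 53^15 ≡ 22·25·62·53 ≡ 42 (mod 67)
43·42 = 1806 ≡ 64 (mod 67)
64 ≡ 64 (mod 67); signature holds.

passes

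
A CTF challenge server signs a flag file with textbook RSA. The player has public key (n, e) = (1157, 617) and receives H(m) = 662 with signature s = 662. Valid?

yes

Squares mod 1157: s^1≡662, s^2≡898, s^4≡1132, s^8≡625, s^16≡716, s^32≡105, s^64≡612, s^128≡833, s^256≡846, s^512≡690
617 = 512 + 64 + 32 + 8 + 1, so s^617 ≡ 690·612·105·625·662 ≡ 662 (mod 1157)
662 = H(m), so the signature checks out.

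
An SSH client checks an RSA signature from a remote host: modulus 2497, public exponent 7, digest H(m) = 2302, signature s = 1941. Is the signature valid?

s^2 ≡ 1941^2 = 3767481 ≡ 2005
s^4 ≡ 2005^2 = 4020025 ≡ 2352
7 = 4 + 2 + 1, so s^7 ≡ 2352·2005·1941 ≡ 2302 (mod 2497)
s^7 mod 2497 = 2302 matches H(m).

valid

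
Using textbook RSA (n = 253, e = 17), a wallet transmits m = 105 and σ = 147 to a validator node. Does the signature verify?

does not verify

Squares mod 253: σ^1≡147, σ^2≡104, σ^4≡190, σ^8≡174, σ^16≡169
17 = 16 + 1, so σ^17 ≡ 169·147 ≡ 49 (mod 253)
49 ≠ 105, so verification fails.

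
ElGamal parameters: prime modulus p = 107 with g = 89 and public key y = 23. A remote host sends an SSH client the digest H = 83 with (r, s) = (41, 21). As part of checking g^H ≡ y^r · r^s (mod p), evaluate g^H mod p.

89^2 = 7921 ≡ 3
89^4 ≡ 3^2 = 9
89^8 ≡ 9^2 = 81
89^16 ≡ 81^2 = 6561 ≡ 34
89^32 ≡ 34^2 = 1156 ≡ 86
89^64 ≡ 86^2 = 7396 ≡ 13
83 = 64 + 16 + 2 + 1, so 89^83 ≡ 13·34·3·89 ≡ 100 (mod 107)

100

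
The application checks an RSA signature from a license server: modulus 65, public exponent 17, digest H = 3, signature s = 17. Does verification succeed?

fails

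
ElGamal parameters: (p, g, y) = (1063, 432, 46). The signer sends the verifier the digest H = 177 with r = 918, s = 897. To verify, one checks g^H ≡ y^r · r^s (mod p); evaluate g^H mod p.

344

Squares mod 1063: 432^1≡432, 432^2≡599, 432^4≡570, 432^8≡685, 432^16≡442, 432^32≡835, 432^64≡960, 432^128≡1042
177 = 128 + 32 + 16 + 1, so 432^177 ≡ 1042·835·442·432 ≡ 344 (mod 1063)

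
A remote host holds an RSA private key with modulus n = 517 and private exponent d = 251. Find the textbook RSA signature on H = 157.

432

H^2 ≡ 157^2 = 24649 ≡ 350
H^4 ≡ 350^2 = 122500 ≡ 488
H^8 ≡ 488^2 = 238144 ≡ 324
H^16 ≡ 324^2 = 104976 ≡ 25
H^32 ≡ 25^2 = 625 ≡ 108
H^64 ≡ 108^2 = 11664 ≡ 290
H^128 ≡ 290^2 = 84100 ≡ 346
251 = 128 + 64 + 32 + 16 + 8 + 2 + 1, so H^251 ≡ 346·290·108·25·324·350·157 ≡ 432 (mod 517)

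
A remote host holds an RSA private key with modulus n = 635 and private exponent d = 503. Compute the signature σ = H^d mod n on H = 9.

H^503 mod 635 = 494

494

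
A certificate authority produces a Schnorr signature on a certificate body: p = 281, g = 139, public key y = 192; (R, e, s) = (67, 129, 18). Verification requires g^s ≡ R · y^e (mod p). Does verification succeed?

fails

g^s mod p:
139^18 mod 281 = 62
R · y^e mod p:
192^129 mod 281 = 192
67·192 = 12864 ≡ 219 (mod 281)
62 ≠ 219; the check fails.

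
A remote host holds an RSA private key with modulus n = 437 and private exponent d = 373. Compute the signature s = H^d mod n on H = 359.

396

H^2 ≡ 359^2 = 128881 ≡ 403
H^4 ≡ 403^2 = 162409 ≡ 282
H^8 ≡ 282^2 = 79524 ≡ 427
H^16 ≡ 427^2 = 182329 ≡ 100
H^32 ≡ 100^2 = 10000 ≡ 386
H^64 ≡ 386^2 = 148996 ≡ 416
H^128 ≡ 416^2 = 173056 ≡ 4
H^256 ≡ 4^2 = 16
373 = 256 + 64 + 32 + 16 + 4 + 1, so H^373 ≡ 16·416·386·100·282·359 ≡ 396 (mod 437)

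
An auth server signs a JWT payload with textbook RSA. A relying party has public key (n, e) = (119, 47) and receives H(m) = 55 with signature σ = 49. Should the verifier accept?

reject

σ^2 ≡ 49^2 = 2401 ≡ 21
σ^4 ≡ 21^2 = 441 ≡ 84
σ^8 ≡ 84^2 = 7056 ≡ 35
σ^16 ≡ 35^2 = 1225 ≡ 35
σ^32 ≡ 35^2 = 1225 ≡ 35
47 = 32 + 8 + 4 + 2 + 1, so σ^47 ≡ 35·35·84·21·49 ≡ 42 (mod 119)
42 ≠ 55, so verification fails.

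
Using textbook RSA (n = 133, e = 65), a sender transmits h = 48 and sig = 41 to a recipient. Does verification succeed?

passes

sig^2 ≡ 41^2 = 1681 ≡ 85
sig^4 ≡ 85^2 = 7225 ≡ 43
sig^8 ≡ 43^2 = 1849 ≡ 120
sig^16 ≡ 120^2 = 14400 ≡ 36
sig^32 ≡ 36^2 = 1296 ≡ 99
sig^64 ≡ 99^2 = 9801 ≡ 92
65 = 64 + 1, so sig^65 ≡ 92·41 ≡ 48 (mod 133)
sig^65 mod 133 = 48 matches h.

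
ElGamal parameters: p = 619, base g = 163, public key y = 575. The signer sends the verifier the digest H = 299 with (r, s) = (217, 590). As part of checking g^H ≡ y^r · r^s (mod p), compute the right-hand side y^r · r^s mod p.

148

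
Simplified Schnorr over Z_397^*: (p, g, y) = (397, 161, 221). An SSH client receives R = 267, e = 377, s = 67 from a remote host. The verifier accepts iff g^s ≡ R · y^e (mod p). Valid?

yes

g^s mod p:
161^67 mod 397 = 84
R · y^e mod p:
221^377 mod 397 = 36
267·36 = 9612 ≡ 84 (mod 397)
84 ≡ 84 (mod 397); signature holds.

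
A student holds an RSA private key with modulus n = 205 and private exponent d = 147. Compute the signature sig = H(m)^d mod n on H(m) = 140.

110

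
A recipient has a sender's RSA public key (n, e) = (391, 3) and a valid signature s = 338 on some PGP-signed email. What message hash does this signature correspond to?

s^2 ≡ 338^2 = 114244 ≡ 72
3 = 2 + 1, so s^3 ≡ 72·338 ≡ 94 (mod 391)

94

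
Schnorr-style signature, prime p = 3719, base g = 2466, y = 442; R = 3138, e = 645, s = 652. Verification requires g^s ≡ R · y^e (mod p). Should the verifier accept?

g^s mod p:
2466^652 mod 3719 = 2021
R · y^e mod p:
442^645 mod 3719 = 77
3138·77 = 241626 ≡ 3610 (mod 3719)
2021 ≠ 3610; the check fails.

reject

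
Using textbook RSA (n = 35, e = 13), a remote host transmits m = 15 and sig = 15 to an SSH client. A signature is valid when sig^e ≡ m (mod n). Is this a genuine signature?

Squares mod 35: sig^1≡15, sig^2≡15, sig^4≡15, sig^8≡15
13 = 8 + 4 + 1, so sig^13 ≡ 15·15·15 ≡ 15 (mod 35)
Since 15 equals the digest 15, verification succeeds.

genuine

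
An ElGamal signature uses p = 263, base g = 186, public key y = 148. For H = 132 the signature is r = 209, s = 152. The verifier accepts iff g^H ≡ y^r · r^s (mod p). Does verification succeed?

fails

Left side g^H mod p:
186^132 mod 263 = 186
Right side y^r · r^s mod p:
148^209 mod 263 = 198
209^152 mod 263 = 235
198·235 = 46530 ≡ 242 (mod 263)
186 ≠ 242, so verification fails.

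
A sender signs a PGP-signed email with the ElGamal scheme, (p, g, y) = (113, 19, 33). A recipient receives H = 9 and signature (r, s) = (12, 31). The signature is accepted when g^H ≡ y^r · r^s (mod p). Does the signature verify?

Left side g^H mod p:
19^2 = 361 ≡ 22
19^4 ≡ 22^2 = 484 ≡ 32
19^8 ≡ 32^2 = 1024 ≡ 7
9 = 8 + 1, so 19^9 ≡ 7·19 ≡ 20 (mod 113)
Right side y^r · r^s mod p:
33^2 = 1089 ≡ 72
33^4 ≡ 72^2 = 5184 ≡ 99
33^8 ≡ 99^2 = 9801 ≡ 83
12 = 8 + 4, so 33^12 ≡ 83·99 ≡ 81 (mod 113)
12^2 = 144 ≡ 31
12^4 ≡ 31^2 = 961 ≡ 57
12^8 ≡ 57^2 = 3249 ≡ 85
12^16 ≡ 85^2 = 7225 ≡ 106
31 = 16 + 8 + 4 + 2 + 1, so 12^31 ≡ 106·85·57·31·12 ≡ 70 (mod 113)
81·70 = 5670 ≡ 20 (mod 113)
20 ≡ 20 (mod 113), so the signature is genuine.

verifies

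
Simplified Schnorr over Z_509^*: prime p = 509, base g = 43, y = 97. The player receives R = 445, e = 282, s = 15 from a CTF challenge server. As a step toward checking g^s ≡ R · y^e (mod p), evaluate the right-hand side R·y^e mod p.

45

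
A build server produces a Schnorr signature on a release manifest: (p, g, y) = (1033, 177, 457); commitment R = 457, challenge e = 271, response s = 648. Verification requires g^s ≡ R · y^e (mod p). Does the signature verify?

does not verify

g^s mod p:
177^648 mod 1033 = 300
R · y^e mod p:
457^271 mod 1033 = 744
457·744 = 340008 ≡ 151 (mod 1033)
300 ≠ 151; the check fails.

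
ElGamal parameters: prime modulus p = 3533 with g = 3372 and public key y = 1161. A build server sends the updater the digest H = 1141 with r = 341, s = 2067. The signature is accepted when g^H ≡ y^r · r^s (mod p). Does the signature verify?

does not verify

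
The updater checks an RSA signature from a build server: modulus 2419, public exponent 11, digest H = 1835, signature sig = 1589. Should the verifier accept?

accept

sig^2 ≡ 1589^2 = 2524921 ≡ 1904
sig^4 ≡ 1904^2 = 3625216 ≡ 1554
sig^8 ≡ 1554^2 = 2414916 ≡ 754
11 = 8 + 2 + 1, so sig^11 ≡ 754·1904·1589 ≡ 1835 (mod 2419)
Since 1835 equals the digest 1835, verification succeeds.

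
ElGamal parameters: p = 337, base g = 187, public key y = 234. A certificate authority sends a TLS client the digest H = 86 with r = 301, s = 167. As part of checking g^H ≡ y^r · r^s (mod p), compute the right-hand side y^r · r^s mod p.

258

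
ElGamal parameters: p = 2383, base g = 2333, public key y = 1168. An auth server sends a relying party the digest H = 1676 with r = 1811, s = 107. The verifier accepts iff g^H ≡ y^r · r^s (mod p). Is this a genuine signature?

Left side g^H mod p:
Squares mod 2383: 2333^1≡2333, 2333^2≡117, 2333^4≡1774, 2333^8≡1516, 2333^16≡1044, 2333^32≡905, 2333^64≡1656, 2333^128≡1886, 2333^256≡1560, 2333^512≡557, 2333^1024≡459
1676 = 1024 + 512 + 128 + 8 + 4, so 2333^1676 ≡ 459·557·1886·1516·1774 ≡ 1995 (mod 2383)
Right side y^r · r^s mod p:
Squares mod 2383: 1168^1≡1168, 1168^2≡1148, 1168^4≡105, 1168^8≡1493, 1168^16≡944, 1168^32≡2277, 1168^64≡1704, 1168^128≡1122, 1168^256≡660, 1168^512≡1894, 1168^1024≡821
1811 = 1024 + 512 + 256 + 16 + 2 + 1, so 1168^1811 ≡ 821·1894·660·944·1148·1168 ≡ 1445 (mod 2383)
Squares mod 2383: 1811^1≡1811, 1811^2≡713, 1811^4≡790, 1811^8≡2137, 1811^16≡941, 1811^32≡1388, 1811^64≡1080
107 = 64 + 32 + 8 + 2 + 1, so 1811^107 ≡ 1080·1388·2137·713·1811 ≡ 727 (mod 2383)
1445·727 = 1050515 ≡ 1995 (mod 2383)
1995 ≡ 1995 (mod 2383), so the signature is genuine.

genuine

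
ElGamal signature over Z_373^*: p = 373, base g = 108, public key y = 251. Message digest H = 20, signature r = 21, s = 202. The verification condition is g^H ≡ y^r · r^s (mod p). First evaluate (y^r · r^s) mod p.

251^2 = 63001 ≡ 337
251^4 ≡ 337^2 = 113569 ≡ 177
251^8 ≡ 177^2 = 31329 ≡ 370
251^16 ≡ 370^2 = 136900 ≡ 9
21 = 16 + 4 + 1, so 251^21 ≡ 9·177·251 ≡ 360 (mod 373)
21^2 = 441 ≡ 68
21^4 ≡ 68^2 = 4624 ≡ 148
21^8 ≡ 148^2 = 21904 ≡ 270
21^16 ≡ 270^2 = 72900 ≡ 165
21^32 ≡ 165^2 = 27225 ≡ 369
21^64 ≡ 369^2 = 136161 ≡ 16
21^128 ≡ 16^2 = 256
202 = 128 + 64 + 8 + 2, so 21^202 ≡ 256·16·270·68 ≡ 165 (mod 373)
y^r · r^s ≡ 360·165 = 59400 ≡ 93 (mod 373)

93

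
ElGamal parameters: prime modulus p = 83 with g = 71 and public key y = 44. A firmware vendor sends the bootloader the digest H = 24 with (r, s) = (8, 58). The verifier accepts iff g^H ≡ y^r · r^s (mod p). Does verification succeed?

Left side g^H mod p:
71^2 = 5041 ≡ 61
71^4 ≡ 61^2 = 3721 ≡ 69
71^8 ≡ 69^2 = 4761 ≡ 30
71^16 ≡ 30^2 = 900 ≡ 70
24 = 16 + 8, so 71^24 ≡ 70·30 ≡ 25 (mod 83)
Right side y^r · r^s mod p:
44^2 = 1936 ≡ 27
44^4 ≡ 27^2 = 729 ≡ 65
44^8 ≡ 65^2 = 4225 ≡ 75
8^2 = 64
8^4 ≡ 64^2 = 4096 ≡ 29
8^8 ≡ 29^2 = 841 ≡ 11
8^16 ≡ 11^2 = 121 ≡ 38
8^32 ≡ 38^2 = 1444 ≡ 33
58 = 32 + 16 + 8 + 2, so 8^58 ≡ 33·38·11·64 ≡ 28 (mod 83)
75·28 = 2100 ≡ 25 (mod 83)
25 ≡ 25 (mod 83), so the signature is genuine.

passes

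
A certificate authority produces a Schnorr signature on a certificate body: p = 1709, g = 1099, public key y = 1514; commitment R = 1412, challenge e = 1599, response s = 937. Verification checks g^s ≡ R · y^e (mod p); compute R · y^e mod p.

1560

Squares mod 1709: 1514^1≡1514, 1514^2≡427, 1514^4≡1175, 1514^8≡1462, 1514^16≡1194, 1514^32≡330, 1514^64≡1233, 1514^128≡988, 1514^256≡305, 1514^512≡739, 1514^1024≡950
1599 = 1024 + 512 + 32 + 16 + 8 + 4 + 2 + 1, so 1514^1599 ≡ 950·739·330·1194·1462·1175·427·1514 ≡ 340 (mod 1709)
R · y^e ≡ 1412·340 = 480080 ≡ 1560 (mod 1709)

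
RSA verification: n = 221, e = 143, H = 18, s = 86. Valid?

s^143 mod 221 = 18
Since 18 equals the digest 18, verification succeeds.

yes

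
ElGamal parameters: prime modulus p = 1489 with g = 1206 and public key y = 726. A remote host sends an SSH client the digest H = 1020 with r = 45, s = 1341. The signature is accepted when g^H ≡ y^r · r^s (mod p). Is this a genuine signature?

genuine

Left side g^H mod p:
1206^1020 mod 1489 = 297
Right side y^r · r^s mod p:
726^45 mod 1489 = 358
45^1341 mod 1489 = 371
358·371 = 132818 ≡ 297 (mod 1489)
297 ≡ 297 (mod 1489), so the signature is genuine.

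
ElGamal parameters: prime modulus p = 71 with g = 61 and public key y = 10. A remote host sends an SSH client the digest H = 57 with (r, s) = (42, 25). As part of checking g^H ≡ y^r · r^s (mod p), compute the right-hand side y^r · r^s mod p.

28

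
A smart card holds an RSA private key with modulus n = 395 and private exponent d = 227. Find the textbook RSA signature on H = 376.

H^2 ≡ 376^2 = 141376 ≡ 361
H^4 ≡ 361^2 = 130321 ≡ 366
H^8 ≡ 366^2 = 133956 ≡ 51
H^16 ≡ 51^2 = 2601 ≡ 231
H^32 ≡ 231^2 = 53361 ≡ 36
H^64 ≡ 36^2 = 1296 ≡ 111
H^128 ≡ 111^2 = 12321 ≡ 76
227 = 128 + 64 + 32 + 2 + 1, so H^227 ≡ 76·111·36·361·376 ≡ 201 (mod 395)

201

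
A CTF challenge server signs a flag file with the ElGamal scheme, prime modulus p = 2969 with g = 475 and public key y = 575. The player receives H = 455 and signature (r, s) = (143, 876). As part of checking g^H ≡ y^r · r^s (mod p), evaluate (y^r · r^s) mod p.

473

575^2 = 330625 ≡ 1066
575^4 ≡ 1066^2 = 1136356 ≡ 2198
575^8 ≡ 2198^2 = 4831204 ≡ 641
575^16 ≡ 641^2 = 410881 ≡ 1159
575^32 ≡ 1159^2 = 1343281 ≡ 1293
575^64 ≡ 1293^2 = 1671849 ≡ 302
575^128 ≡ 302^2 = 91204 ≡ 2134
143 = 128 + 8 + 4 + 2 + 1, so 575^143 ≡ 2134·641·2198·1066·575 ≡ 1983 (mod 2969)
143^2 = 20449 ≡ 2635
143^4 ≡ 2635^2 = 6943225 ≡ 1703
143^8 ≡ 1703^2 = 2900209 ≡ 2465
143^16 ≡ 2465^2 = 6076225 ≡ 1651
143^32 ≡ 1651^2 = 2725801 ≡ 259
143^64 ≡ 259^2 = 67081 ≡ 1763
143^128 ≡ 1763^2 = 3108169 ≡ 2595
143^256 ≡ 2595^2 = 6734025 ≡ 333
143^512 ≡ 333^2 = 110889 ≡ 1036
876 = 512 + 256 + 64 + 32 + 8 + 4, so 143^876 ≡ 1036·333·1763·259·2465·1703 ≡ 129 (mod 2969)
y^r · r^s ≡ 1983·129 = 255807 ≡ 473 (mod 2969)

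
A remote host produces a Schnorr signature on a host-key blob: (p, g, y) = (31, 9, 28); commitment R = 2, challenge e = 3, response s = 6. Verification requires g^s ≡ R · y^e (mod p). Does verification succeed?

g^s mod p:
9^2 = 81 ≡ 19
9^4 ≡ 19^2 = 361 ≡ 20
6 = 4 + 2, so 9^6 ≡ 20·19 ≡ 8 (mod 31)
R · y^e mod p:
28^2 = 784 ≡ 9
3 = 2 + 1, so 28^3 ≡ 9·28 ≡ 4 (mod 31)
2·4 = 8 ≡ 8 (mod 31)
8 ≡ 8 (mod 31); signature holds.

passes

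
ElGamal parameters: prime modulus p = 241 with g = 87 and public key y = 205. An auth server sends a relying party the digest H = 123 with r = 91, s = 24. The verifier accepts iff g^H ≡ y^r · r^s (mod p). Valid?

Left side g^H mod p:
87^2 = 7569 ≡ 98
87^4 ≡ 98^2 = 9604 ≡ 205
87^8 ≡ 205^2 = 42025 ≡ 91
87^16 ≡ 91^2 = 8281 ≡ 87
87^32 ≡ 87^2 = 7569 ≡ 98
87^64 ≡ 98^2 = 9604 ≡ 205
123 = 64 + 32 + 16 + 8 + 2 + 1, so 87^123 ≡ 205·98·87·91·98·87 ≡ 91 (mod 241)
Right side y^r · r^s mod p:
205^2 = 42025 ≡ 91
205^4 ≡ 91^2 = 8281 ≡ 87
205^8 ≡ 87^2 = 7569 ≡ 98
205^16 ≡ 98^2 = 9604 ≡ 205
205^32 ≡ 205^2 = 42025 ≡ 91
205^64 ≡ 91^2 = 8281 ≡ 87
91 = 64 + 16 + 8 + 2 + 1, so 205^91 ≡ 87·205·98·91·205 ≡ 205 (mod 241)
91^2 = 8281 ≡ 87
91^4 ≡ 87^2 = 7569 ≡ 98
91^8 ≡ 98^2 = 9604 ≡ 205
91^16 ≡ 205^2 = 42025 ≡ 91
24 = 16 + 8, so 91^24 ≡ 91·205 ≡ 98 (mod 241)
205·98 = 20090 ≡ 87 (mod 241)
91 ≠ 87, so verification fails.

no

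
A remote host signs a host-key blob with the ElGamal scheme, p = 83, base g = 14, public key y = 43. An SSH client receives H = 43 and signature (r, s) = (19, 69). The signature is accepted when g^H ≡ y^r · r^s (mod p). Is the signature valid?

invalid

Left side g^H mod p:
14^2 = 196 ≡ 30
14^4 ≡ 30^2 = 900 ≡ 70
14^8 ≡ 70^2 = 4900 ≡ 3
14^16 ≡ 3^2 = 9
14^32 ≡ 9^2 = 81
43 = 32 + 8 + 2 + 1, so 14^43 ≡ 81·3·30·14 ≡ 53 (mod 83)
Right side y^r · r^s mod p:
43^2 = 1849 ≡ 23
43^4 ≡ 23^2 = 529 ≡ 31
43^8 ≡ 31^2 = 961 ≡ 48
43^16 ≡ 48^2 = 2304 ≡ 63
19 = 16 + 2 + 1, so 43^19 ≡ 63·23·43 ≡ 57 (mod 83)
19^2 = 361 ≡ 29
19^4 ≡ 29^2 = 841 ≡ 11
19^8 ≡ 11^2 = 121 ≡ 38
19^16 ≡ 38^2 = 1444 ≡ 33
19^32 ≡ 33^2 = 1089 ≡ 10
19^64 ≡ 10^2 = 100 ≡ 17
69 = 64 + 4 + 1, so 19^69 ≡ 17·11·19 ≡ 67 (mod 83)
57·67 = 3819 ≡ 1 (mod 83)
53 ≠ 1, so verification fails.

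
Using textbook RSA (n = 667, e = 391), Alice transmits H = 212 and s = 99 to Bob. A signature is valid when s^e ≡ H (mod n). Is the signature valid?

s^2 ≡ 99^2 = 9801 ≡ 463
s^4 ≡ 463^2 = 214369 ≡ 262
s^8 ≡ 262^2 = 68644 ≡ 610
s^16 ≡ 610^2 = 372100 ≡ 581
s^32 ≡ 581^2 = 337561 ≡ 59
s^64 ≡ 59^2 = 3481 ≡ 146
s^128 ≡ 146^2 = 21316 ≡ 639
s^256 ≡ 639^2 = 408321 ≡ 117
391 = 256 + 128 + 4 + 2 + 1, so s^391 ≡ 117·639·262·463·99 ≡ 249 (mod 667)
s^391 mod 667 = 249, but H = 212.

invalid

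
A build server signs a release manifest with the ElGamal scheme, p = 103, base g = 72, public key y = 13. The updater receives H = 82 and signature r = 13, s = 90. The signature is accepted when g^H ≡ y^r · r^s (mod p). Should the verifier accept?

Left side g^H mod p:
72^82 mod 103 = 30
Right side y^r · r^s mod p:
13^13 mod 103 = 79
13^90 mod 103 = 81
79·81 = 6399 ≡ 13 (mod 103)
30 ≠ 13, so verification fails.

reject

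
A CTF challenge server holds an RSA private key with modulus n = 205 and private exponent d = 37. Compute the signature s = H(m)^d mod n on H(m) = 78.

98

(H(m))^2 ≡ 78^2 = 6084 ≡ 139
(H(m))^4 ≡ 139^2 = 19321 ≡ 51
(H(m))^8 ≡ 51^2 = 2601 ≡ 141
(H(m))^16 ≡ 141^2 = 19881 ≡ 201
(H(m))^32 ≡ 201^2 = 40401 ≡ 16
37 = 32 + 4 + 1, so (H(m))^37 ≡ 16·51·78 ≡ 98 (mod 205)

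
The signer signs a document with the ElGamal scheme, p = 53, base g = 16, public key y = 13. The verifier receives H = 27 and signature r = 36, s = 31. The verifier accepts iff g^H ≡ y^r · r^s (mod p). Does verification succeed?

passes

Left side g^H mod p:
16^2 = 256 ≡ 44
16^4 ≡ 44^2 = 1936 ≡ 28
16^8 ≡ 28^2 = 784 ≡ 42
16^16 ≡ 42^2 = 1764 ≡ 15
27 = 16 + 8 + 2 + 1, so 16^27 ≡ 15·42·44·16 ≡ 16 (mod 53)
Right side y^r · r^s mod p:
13^2 = 169 ≡ 10
13^4 ≡ 10^2 = 100 ≡ 47
13^8 ≡ 47^2 = 2209 ≡ 36
13^16 ≡ 36^2 = 1296 ≡ 24
13^32 ≡ 24^2 = 576 ≡ 46
36 = 32 + 4, so 13^36 ≡ 46·47 ≡ 42 (mod 53)
36^2 = 1296 ≡ 24
36^4 ≡ 24^2 = 576 ≡ 46
36^8 ≡ 46^2 = 2116 ≡ 49
36^16 ≡ 49^2 = 2401 ≡ 16
31 = 16 + 8 + 4 + 2 + 1, so 36^31 ≡ 16·49·46·24·36 ≡ 13 (mod 53)
42·13 = 546 ≡ 16 (mod 53)
16 ≡ 16 (mod 53), so the signature is genuine.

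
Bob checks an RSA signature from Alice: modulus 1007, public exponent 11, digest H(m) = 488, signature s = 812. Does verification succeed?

s^2 ≡ 812^2 = 659344 ≡ 766
s^4 ≡ 766^2 = 586756 ≡ 682
s^8 ≡ 682^2 = 465124 ≡ 897
11 = 8 + 2 + 1, so s^11 ≡ 897·766·812 ≡ 488 (mod 1007)
Since 488 equals the digest 488, verification succeeds.

passes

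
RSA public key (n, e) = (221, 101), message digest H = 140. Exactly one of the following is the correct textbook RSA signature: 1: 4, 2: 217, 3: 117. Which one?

1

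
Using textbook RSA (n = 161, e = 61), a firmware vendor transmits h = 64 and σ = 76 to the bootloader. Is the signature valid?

invalid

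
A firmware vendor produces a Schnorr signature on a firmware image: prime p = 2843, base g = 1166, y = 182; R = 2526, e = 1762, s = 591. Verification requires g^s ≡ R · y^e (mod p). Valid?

yes

g^s mod p:
1166^2 = 1359556 ≡ 602
1166^4 ≡ 602^2 = 362404 ≡ 1343
1166^8 ≡ 1343^2 = 1803649 ≡ 1187
1166^16 ≡ 1187^2 = 1408969 ≡ 1684
1166^32 ≡ 1684^2 = 2835856 ≡ 1385
1166^64 ≡ 1385^2 = 1918225 ≡ 2043
1166^128 ≡ 2043^2 = 4173849 ≡ 325
1166^256 ≡ 325^2 = 105625 ≡ 434
1166^512 ≡ 434^2 = 188356 ≡ 718
591 = 512 + 64 + 8 + 4 + 2 + 1, so 1166^591 ≡ 718·2043·1187·1343·602·1166 ≡ 2337 (mod 2843)
R · y^e mod p:
182^2 = 33124 ≡ 1851
182^4 ≡ 1851^2 = 3426201 ≡ 386
182^8 ≡ 386^2 = 148996 ≡ 1160
182^16 ≡ 1160^2 = 1345600 ≡ 861
182^32 ≡ 861^2 = 741321 ≡ 2141
182^64 ≡ 2141^2 = 4583881 ≡ 965
182^128 ≡ 965^2 = 931225 ≡ 1564
182^256 ≡ 1564^2 = 2446096 ≡ 1116
182^512 ≡ 1116^2 = 1245456 ≡ 222
182^1024 ≡ 222^2 = 49284 ≡ 953
1762 = 1024 + 512 + 128 + 64 + 32 + 2, so 182^1762 ≡ 953·222·1564·965·2141·1851 ≡ 1024 (mod 2843)
2526·1024 = 2586624 ≡ 2337 (mod 2843)
2337 ≡ 2337 (mod 2843); signature holds.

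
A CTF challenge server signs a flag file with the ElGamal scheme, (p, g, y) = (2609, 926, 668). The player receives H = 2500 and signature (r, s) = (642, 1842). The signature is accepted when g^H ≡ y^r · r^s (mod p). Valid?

Left side g^H mod p:
926^2500 mod 2609 = 1818
Right side y^r · r^s mod p:
668^642 mod 2609 = 1191
642^1842 mod 2609 = 823
1191·823 = 980193 ≡ 1818 (mod 2609)
1818 ≡ 1818 (mod 2609), so the signature is genuine.

yes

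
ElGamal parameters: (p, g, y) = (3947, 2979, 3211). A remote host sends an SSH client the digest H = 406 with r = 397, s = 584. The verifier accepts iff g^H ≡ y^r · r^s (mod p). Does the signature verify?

verifies

Left side g^H mod p:
Squares mod 3947: 2979^1≡2979, 2979^2≡1585, 2979^4≡1933, 2979^8≡2627, 2979^16≡1773, 2979^32≡1717, 2979^64≡3627, 2979^128≡3725, 2979^256≡1920
406 = 256 + 128 + 16 + 4 + 2, so 2979^406 ≡ 1920·3725·1773·1933·1585 ≡ 3135 (mod 3947)
Right side y^r · r^s mod p:
Squares mod 3947: 3211^1≡3211, 3211^2≡957, 3211^4≡145, 3211^8≡1290, 3211^16≡2413, 3211^32≡744, 3211^64≡956, 3211^128≡2179, 3211^256≡3747
397 = 256 + 128 + 8 + 4 + 1, so 3211^397 ≡ 3747·2179·1290·145·3211 ≡ 3126 (mod 3947)
Squares mod 3947: 397^1≡397, 397^2≡3676, 397^4≡2395, 397^8≡1034, 397^16≡3466, 397^32≡2435, 397^64≡831, 397^128≡3783, 397^256≡3214, 397^512≡497
584 = 512 + 64 + 8, so 397^584 ≡ 497·831·1034 ≡ 3573 (mod 3947)
3126·3573 = 11169198 ≡ 3135 (mod 3947)
3135 ≡ 3135 (mod 3947), so the signature is genuine.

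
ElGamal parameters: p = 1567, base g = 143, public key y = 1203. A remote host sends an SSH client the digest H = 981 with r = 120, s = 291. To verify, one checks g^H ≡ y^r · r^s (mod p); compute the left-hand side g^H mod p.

181

143^2 = 20449 ≡ 78
143^4 ≡ 78^2 = 6084 ≡ 1383
143^8 ≡ 1383^2 = 1912689 ≡ 949
143^16 ≡ 949^2 = 900601 ≡ 1143
143^32 ≡ 1143^2 = 1306449 ≡ 1138
143^64 ≡ 1138^2 = 1295044 ≡ 702
143^128 ≡ 702^2 = 492804 ≡ 766
143^256 ≡ 766^2 = 586756 ≡ 698
143^512 ≡ 698^2 = 487204 ≡ 1434
981 = 512 + 256 + 128 + 64 + 16 + 4 + 1, so 143^981 ≡ 1434·698·766·702·1143·1383·143 ≡ 181 (mod 1567)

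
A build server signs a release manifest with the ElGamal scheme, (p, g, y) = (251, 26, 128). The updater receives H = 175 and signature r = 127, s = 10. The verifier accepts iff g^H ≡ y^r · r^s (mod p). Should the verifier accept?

Left side g^H mod p:
26^2 = 676 ≡ 174
26^4 ≡ 174^2 = 30276 ≡ 156
26^8 ≡ 156^2 = 24336 ≡ 240
26^16 ≡ 240^2 = 57600 ≡ 121
26^32 ≡ 121^2 = 14641 ≡ 83
26^64 ≡ 83^2 = 6889 ≡ 112
26^128 ≡ 112^2 = 12544 ≡ 245
175 = 128 + 32 + 8 + 4 + 2 + 1, so 26^175 ≡ 245·83·240·156·174·26 ≡ 231 (mod 251)
Right side y^r · r^s mod p:
128^2 = 16384 ≡ 69
128^4 ≡ 69^2 = 4761 ≡ 243
128^8 ≡ 243^2 = 59049 ≡ 64
128^16 ≡ 64^2 = 4096 ≡ 80
128^32 ≡ 80^2 = 6400 ≡ 125
128^64 ≡ 125^2 = 15625 ≡ 63
127 = 64 + 32 + 16 + 8 + 4 + 2 + 1, so 128^127 ≡ 63·125·80·64·243·69·128 ≡ 182 (mod 251)
127^2 = 16129 ≡ 65
127^4 ≡ 65^2 = 4225 ≡ 209
127^8 ≡ 209^2 = 43681 ≡ 7
10 = 8 + 2, so 127^10 ≡ 7·65 ≡ 204 (mod 251)
182·204 = 37128 ≡ 231 (mod 251)
231 ≡ 231 (mod 251), so the signature is genuine.

accept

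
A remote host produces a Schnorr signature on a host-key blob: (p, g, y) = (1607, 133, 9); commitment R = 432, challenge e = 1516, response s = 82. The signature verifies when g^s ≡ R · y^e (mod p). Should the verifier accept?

accept

g^s mod p:
133^2 = 17689 ≡ 12
133^4 ≡ 12^2 = 144
133^8 ≡ 144^2 = 20736 ≡ 1452
133^16 ≡ 1452^2 = 2108304 ≡ 1527
133^32 ≡ 1527^2 = 2331729 ≡ 1579
133^64 ≡ 1579^2 = 2493241 ≡ 784
82 = 64 + 16 + 2, so 133^82 ≡ 784·1527·12 ≡ 1043 (mod 1607)
R · y^e mod p:
9^2 = 81
9^4 ≡ 81^2 = 6561 ≡ 133
9^8 ≡ 133^2 = 17689 ≡ 12
9^16 ≡ 12^2 = 144
9^32 ≡ 144^2 = 20736 ≡ 1452
9^64 ≡ 1452^2 = 2108304 ≡ 1527
9^128 ≡ 1527^2 = 2331729 ≡ 1579
9^256 ≡ 1579^2 = 2493241 ≡ 784
9^512 ≡ 784^2 = 614656 ≡ 782
9^1024 ≡ 782^2 = 611524 ≡ 864
1516 = 1024 + 256 + 128 + 64 + 32 + 8 + 4, so 9^1516 ≡ 864·784·1579·1527·1452·12·133 ≡ 579 (mod 1607)
432·579 = 250128 ≡ 1043 (mod 1607)
1043 ≡ 1043 (mod 1607); signature holds.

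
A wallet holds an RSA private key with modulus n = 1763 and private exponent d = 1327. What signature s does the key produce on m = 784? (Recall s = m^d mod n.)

m^2 ≡ 784^2 = 614656 ≡ 1132
m^4 ≡ 1132^2 = 1281424 ≡ 1486
m^8 ≡ 1486^2 = 2208196 ≡ 920
m^16 ≡ 920^2 = 846400 ≡ 160
m^32 ≡ 160^2 = 25600 ≡ 918
m^64 ≡ 918^2 = 842724 ≡ 10
m^128 ≡ 10^2 = 100
m^256 ≡ 100^2 = 10000 ≡ 1185
m^512 ≡ 1185^2 = 1404225 ≡ 877
m^1024 ≡ 877^2 = 769129 ≡ 461
1327 = 1024 + 256 + 32 + 8 + 4 + 2 + 1, so m^1327 ≡ 461·1185·918·920·1486·1132·784 ≡ 1701 (mod 1763)

1701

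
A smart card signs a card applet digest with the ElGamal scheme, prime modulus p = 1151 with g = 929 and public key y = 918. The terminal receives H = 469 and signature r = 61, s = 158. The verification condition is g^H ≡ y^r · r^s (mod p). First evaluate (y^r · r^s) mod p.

918^2 = 842724 ≡ 192
918^4 ≡ 192^2 = 36864 ≡ 32
918^8 ≡ 32^2 = 1024
918^16 ≡ 1024^2 = 1048576 ≡ 15
918^32 ≡ 15^2 = 225
61 = 32 + 16 + 8 + 4 + 1, so 918^61 ≡ 225·15·1024·32·918 ≡ 534 (mod 1151)
61^2 = 3721 ≡ 268
61^4 ≡ 268^2 = 71824 ≡ 462
61^8 ≡ 462^2 = 213444 ≡ 509
61^16 ≡ 509^2 = 259081 ≡ 106
61^32 ≡ 106^2 = 11236 ≡ 877
61^64 ≡ 877^2 = 769129 ≡ 261
61^128 ≡ 261^2 = 68121 ≡ 212
158 = 128 + 16 + 8 + 4 + 2, so 61^158 ≡ 212·106·509·462·268 ≡ 814 (mod 1151)
y^r · r^s ≡ 534·814 = 434676 ≡ 749 (mod 1151)

749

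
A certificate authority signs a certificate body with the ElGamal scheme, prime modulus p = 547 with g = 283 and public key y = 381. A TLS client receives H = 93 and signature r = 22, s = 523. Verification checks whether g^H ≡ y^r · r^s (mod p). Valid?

no

Left side g^H mod p:
Squares mod 547: 283^1≡283, 283^2≡227, 283^4≡111, 283^8≡287, 283^16≡319, 283^32≡19, 283^64≡361
93 = 64 + 16 + 8 + 4 + 1, so 283^93 ≡ 361·319·287·111·283 ≡ 8 (mod 547)
Right side y^r · r^s mod p:
Squares mod 547: 381^1≡381, 381^2≡206, 381^4≡317, 381^8≡388, 381^16≡119
22 = 16 + 4 + 2, so 381^22 ≡ 119·317·206 ≡ 256 (mod 547)
Squares mod 547: 22^1≡22, 22^2≡484, 22^4≡140, 22^8≡455, 22^16≡259, 22^32≡347, 22^64≡69, 22^128≡385, 22^256≡535, 22^512≡144
523 = 512 + 8 + 2 + 1, so 22^523 ≡ 144·455·484·22 ≡ 32 (mod 547)
256·32 = 8192 ≡ 534 (mod 547)
8 ≠ 534, so verification fails.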